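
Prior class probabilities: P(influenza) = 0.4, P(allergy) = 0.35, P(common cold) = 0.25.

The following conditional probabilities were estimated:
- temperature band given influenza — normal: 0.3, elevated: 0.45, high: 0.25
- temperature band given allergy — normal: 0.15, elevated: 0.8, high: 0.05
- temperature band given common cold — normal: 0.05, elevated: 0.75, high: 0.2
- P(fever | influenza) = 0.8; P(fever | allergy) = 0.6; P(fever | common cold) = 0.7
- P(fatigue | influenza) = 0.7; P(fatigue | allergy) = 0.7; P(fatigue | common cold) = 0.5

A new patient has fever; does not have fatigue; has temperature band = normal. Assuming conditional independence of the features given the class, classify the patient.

influenza

influenza: 0.4 × 0.3 × 0.8 × (1−0.7) = 0.0288
allergy: 0.35 × 0.15 × 0.6 × (1−0.7) = 0.00945
common cold: 0.25 × 0.05 × 0.7 × (1−0.5) = 0.004375
Highest score → influenza.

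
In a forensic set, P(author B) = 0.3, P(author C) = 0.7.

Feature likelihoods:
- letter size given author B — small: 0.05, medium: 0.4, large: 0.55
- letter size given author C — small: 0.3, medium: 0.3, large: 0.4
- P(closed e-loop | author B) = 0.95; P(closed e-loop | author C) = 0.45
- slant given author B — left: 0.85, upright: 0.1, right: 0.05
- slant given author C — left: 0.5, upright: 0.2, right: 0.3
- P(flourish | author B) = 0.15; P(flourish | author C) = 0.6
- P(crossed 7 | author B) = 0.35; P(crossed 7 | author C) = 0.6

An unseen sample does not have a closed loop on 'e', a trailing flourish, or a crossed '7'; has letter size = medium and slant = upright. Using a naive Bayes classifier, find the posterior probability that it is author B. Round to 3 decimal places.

author B: 0.3 × 0.4 × (1−0.95) × 0.1 × (1−0.15) × (1−0.35) = 0.0003315
author C: 0.7 × 0.3 × (1−0.45) × 0.2 × (1−0.6) × (1−0.6) = 0.003696
P(author B | x) = 0.0003315 / 0.0040275 ≈ 0.082

0.082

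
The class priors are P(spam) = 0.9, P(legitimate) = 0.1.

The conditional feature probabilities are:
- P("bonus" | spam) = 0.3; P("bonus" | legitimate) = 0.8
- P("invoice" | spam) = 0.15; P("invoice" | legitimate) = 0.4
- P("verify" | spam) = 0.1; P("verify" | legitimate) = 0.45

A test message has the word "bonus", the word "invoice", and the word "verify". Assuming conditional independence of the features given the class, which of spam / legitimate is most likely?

legitimate

spam: 0.9 × 0.3 × 0.15 × 0.1 = 0.00405
legitimate: 0.1 × 0.8 × 0.4 × 0.45 = 0.0144
Highest score → legitimate.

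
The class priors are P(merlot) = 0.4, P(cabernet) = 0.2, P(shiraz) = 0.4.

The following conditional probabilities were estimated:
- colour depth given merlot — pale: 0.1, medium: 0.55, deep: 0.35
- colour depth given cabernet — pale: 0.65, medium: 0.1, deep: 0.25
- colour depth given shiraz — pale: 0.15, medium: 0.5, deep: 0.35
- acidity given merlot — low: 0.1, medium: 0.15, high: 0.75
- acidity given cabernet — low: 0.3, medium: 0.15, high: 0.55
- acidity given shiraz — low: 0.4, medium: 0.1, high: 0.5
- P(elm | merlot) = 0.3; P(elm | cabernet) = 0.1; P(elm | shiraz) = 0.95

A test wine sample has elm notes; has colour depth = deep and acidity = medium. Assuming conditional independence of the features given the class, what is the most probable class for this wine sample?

merlot: 0.4 × 0.35 × 0.15 × 0.3 = 0.0063
cabernet: 0.2 × 0.25 × 0.15 × 0.1 = 0.00075
shiraz: 0.4 × 0.35 × 0.1 × 0.95 = 0.0133
Highest score → shiraz.

shiraz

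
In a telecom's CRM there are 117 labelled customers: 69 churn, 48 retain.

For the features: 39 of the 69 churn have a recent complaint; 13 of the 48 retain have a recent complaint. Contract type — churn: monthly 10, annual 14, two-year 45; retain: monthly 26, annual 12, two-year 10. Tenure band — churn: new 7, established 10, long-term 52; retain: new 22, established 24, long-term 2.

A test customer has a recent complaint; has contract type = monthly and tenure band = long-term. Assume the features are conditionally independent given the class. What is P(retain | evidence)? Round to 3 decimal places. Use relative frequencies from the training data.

0.064

churn: (69/117) × (39/69) × (10/69) × (52/69) ≈ 0.0364069
retain: (48/117) × (13/48) × (26/48) × (2/48) ≈ 0.00250772
P(retain | x) = 0.00250772 / 0.03891462 ≈ 0.064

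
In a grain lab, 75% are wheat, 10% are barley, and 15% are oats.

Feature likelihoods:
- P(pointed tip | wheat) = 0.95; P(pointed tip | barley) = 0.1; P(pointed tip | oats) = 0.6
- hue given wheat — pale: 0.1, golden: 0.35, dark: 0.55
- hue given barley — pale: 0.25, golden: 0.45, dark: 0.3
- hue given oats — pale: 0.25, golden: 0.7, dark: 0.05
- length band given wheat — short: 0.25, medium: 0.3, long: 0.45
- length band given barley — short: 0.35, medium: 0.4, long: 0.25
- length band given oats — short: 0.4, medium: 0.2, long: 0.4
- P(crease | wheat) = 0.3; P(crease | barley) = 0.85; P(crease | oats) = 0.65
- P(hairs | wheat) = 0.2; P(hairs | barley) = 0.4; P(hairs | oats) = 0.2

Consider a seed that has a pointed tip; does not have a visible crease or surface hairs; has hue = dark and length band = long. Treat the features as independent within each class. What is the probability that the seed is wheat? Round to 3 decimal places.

0.994

wheat: 0.75 × 0.95 × 0.55 × 0.45 × (1−0.3) × (1−0.2) = 0.0987525
barley: 0.1 × 0.1 × 0.3 × 0.25 × (1−0.85) × (1−0.4) = 0.0000675
oats: 0.15 × 0.6 × 0.05 × 0.4 × (1−0.65) × (1−0.2) = 0.000504
P(wheat | x) = 0.0987525 / 0.099324 ≈ 0.994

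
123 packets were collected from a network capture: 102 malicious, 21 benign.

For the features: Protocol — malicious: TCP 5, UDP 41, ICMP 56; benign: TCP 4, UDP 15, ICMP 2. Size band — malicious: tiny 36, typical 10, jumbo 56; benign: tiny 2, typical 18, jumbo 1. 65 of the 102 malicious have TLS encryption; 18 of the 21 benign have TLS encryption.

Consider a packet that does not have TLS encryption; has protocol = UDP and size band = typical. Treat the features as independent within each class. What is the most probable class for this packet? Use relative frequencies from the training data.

benign

malicious: (102/123) × (41/102) × (10/102) × (37/102) ≈ 0.0118544
benign: (21/123) × (15/21) × (18/21) × (3/21) ≈ 0.0149328
Highest score → benign.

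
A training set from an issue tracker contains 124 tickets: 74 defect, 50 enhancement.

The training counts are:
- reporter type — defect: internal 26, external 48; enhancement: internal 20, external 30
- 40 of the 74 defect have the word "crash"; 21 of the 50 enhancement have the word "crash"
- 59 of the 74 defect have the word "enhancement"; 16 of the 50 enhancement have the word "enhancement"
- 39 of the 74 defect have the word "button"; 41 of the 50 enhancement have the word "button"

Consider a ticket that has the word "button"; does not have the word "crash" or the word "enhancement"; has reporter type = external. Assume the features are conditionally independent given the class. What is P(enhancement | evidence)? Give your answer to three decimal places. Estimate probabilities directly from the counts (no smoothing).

defect: (74/124) × (48/74) × (34/74) × (15/74) × (39/74) ≈ 0.0190002
enhancement: (50/124) × (30/50) × (29/50) × (34/50) × (41/50) ≈ 0.0782439
P(enhancement | x) = 0.0782439 / 0.0972441 ≈ 0.805

0.805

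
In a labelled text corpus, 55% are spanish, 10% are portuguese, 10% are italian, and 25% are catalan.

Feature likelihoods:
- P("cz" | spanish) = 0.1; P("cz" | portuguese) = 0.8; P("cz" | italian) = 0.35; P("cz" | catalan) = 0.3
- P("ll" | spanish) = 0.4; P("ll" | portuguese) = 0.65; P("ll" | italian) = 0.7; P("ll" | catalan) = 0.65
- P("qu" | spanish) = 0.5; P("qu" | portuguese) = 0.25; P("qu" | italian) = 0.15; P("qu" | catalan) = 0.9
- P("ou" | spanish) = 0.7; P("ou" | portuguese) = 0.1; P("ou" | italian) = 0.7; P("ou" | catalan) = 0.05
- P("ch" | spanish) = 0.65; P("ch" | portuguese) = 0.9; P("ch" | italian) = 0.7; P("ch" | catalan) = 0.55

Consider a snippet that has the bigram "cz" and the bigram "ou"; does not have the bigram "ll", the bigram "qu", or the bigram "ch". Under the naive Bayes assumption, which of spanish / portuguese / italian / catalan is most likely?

spanish: 0.55 × 0.1 × (1−0.4) × (1−0.5) × 0.7 × (1−0.65) = 0.0040425
portuguese: 0.1 × 0.8 × (1−0.65) × (1−0.25) × 0.1 × (1−0.9) = 0.00021
italian: 0.1 × 0.35 × (1−0.7) × (1−0.15) × 0.7 × (1−0.7) = 0.00187425
catalan: 0.25 × 0.3 × (1−0.65) × (1−0.9) × 0.05 × (1−0.55) = 0.0000590625
Highest score → spanish.

spanish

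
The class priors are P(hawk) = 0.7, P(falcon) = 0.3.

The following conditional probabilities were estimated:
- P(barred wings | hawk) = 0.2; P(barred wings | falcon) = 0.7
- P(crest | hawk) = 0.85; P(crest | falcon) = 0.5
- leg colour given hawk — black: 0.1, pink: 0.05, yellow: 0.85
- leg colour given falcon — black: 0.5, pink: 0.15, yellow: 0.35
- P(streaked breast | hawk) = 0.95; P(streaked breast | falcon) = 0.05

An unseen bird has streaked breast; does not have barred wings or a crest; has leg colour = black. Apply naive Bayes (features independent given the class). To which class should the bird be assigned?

hawk: 0.7 × (1−0.2) × (1−0.85) × 0.1 × 0.95 = 0.00798
falcon: 0.3 × (1−0.7) × (1−0.5) × 0.5 × 0.05 = 0.001125
Highest score → hawk.

hawk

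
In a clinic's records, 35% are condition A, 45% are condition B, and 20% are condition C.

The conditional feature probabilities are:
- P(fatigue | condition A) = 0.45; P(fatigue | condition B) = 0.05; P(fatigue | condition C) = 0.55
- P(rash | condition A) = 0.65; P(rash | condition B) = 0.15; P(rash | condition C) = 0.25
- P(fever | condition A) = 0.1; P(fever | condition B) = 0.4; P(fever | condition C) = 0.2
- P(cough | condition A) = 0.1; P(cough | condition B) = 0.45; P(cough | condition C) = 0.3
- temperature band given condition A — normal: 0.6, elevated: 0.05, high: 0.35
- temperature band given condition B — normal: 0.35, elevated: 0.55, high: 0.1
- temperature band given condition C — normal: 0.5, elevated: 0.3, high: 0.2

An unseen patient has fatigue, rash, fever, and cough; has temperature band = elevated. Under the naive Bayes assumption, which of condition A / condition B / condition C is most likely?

condition C

condition A: 0.35 × 0.45 × 0.65 × 0.1 × 0.1 × 0.05 = 0.0000511875
condition B: 0.45 × 0.05 × 0.15 × 0.4 × 0.45 × 0.55 = 0.000334125
condition C: 0.2 × 0.55 × 0.25 × 0.2 × 0.3 × 0.3 = 0.000495
Highest score → condition C.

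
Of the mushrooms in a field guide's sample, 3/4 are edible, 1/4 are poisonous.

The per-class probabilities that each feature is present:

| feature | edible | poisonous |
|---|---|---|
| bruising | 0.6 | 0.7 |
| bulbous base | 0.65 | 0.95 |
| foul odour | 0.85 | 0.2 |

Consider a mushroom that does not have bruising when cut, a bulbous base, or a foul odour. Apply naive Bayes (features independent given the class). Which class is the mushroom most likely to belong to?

edible

edible: 0.75 × (1−0.6) × (1−0.65) × (1−0.85) = 0.01575
poisonous: 0.25 × (1−0.7) × (1−0.95) × (1−0.2) = 0.003
Highest score → edible.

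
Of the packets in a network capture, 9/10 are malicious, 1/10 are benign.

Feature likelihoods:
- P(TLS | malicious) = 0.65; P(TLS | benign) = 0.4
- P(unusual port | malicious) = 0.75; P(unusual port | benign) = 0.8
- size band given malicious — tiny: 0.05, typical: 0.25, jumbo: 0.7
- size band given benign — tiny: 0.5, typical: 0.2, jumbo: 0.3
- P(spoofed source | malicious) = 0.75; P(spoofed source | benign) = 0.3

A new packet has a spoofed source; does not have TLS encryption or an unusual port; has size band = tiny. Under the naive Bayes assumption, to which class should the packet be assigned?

malicious: 0.9 × (1−0.65) × (1−0.75) × 0.05 × 0.75 = 0.002953125
benign: 0.1 × (1−0.4) × (1−0.8) × 0.5 × 0.3 = 0.0018
Highest score → malicious.

malicious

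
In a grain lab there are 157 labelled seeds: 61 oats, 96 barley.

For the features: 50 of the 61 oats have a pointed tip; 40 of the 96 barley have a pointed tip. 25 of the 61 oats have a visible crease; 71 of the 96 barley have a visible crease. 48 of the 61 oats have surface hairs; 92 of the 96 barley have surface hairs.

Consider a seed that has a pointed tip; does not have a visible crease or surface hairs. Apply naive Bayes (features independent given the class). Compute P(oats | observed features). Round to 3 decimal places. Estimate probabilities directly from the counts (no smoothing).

0.935

oats: (61/157) × (50/61) × (36/61) × (13/61) ≈ 0.040055
barley: (96/157) × (40/96) × (25/96) × (4/96) ≈ 0.00276451
P(oats | x) = 0.040055 / 0.04281951 ≈ 0.935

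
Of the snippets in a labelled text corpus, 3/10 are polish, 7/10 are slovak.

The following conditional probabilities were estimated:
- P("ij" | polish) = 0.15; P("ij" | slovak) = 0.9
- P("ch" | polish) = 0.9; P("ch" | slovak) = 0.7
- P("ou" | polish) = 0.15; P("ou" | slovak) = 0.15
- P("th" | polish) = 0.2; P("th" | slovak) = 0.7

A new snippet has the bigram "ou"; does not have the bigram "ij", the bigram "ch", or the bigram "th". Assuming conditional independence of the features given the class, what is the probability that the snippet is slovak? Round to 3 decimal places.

polish: 0.3 × (1−0.15) × (1−0.9) × 0.15 × (1−0.2) = 0.00306
slovak: 0.7 × (1−0.9) × (1−0.7) × 0.15 × (1−0.7) = 0.000945
P(slovak | x) = 0.000945 / 0.004005 ≈ 0.236

0.236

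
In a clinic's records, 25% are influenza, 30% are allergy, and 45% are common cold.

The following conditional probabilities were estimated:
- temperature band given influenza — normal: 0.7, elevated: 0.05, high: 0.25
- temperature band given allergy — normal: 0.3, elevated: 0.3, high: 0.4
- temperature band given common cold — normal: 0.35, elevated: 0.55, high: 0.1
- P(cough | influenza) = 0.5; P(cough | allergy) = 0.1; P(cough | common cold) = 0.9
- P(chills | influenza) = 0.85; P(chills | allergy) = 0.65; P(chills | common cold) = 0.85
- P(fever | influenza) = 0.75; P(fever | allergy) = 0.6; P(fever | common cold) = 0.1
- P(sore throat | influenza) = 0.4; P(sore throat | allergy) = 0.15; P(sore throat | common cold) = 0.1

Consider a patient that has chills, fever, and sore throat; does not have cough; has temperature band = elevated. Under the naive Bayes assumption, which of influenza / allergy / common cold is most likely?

allergy

influenza: 0.25 × 0.05 × (1−0.5) × 0.85 × 0.75 × 0.4 = 0.00159375
allergy: 0.3 × 0.3 × (1−0.1) × 0.65 × 0.6 × 0.15 = 0.0047385
common cold: 0.45 × 0.55 × (1−0.9) × 0.85 × 0.1 × 0.1 = 0.000210375
Highest score → allergy.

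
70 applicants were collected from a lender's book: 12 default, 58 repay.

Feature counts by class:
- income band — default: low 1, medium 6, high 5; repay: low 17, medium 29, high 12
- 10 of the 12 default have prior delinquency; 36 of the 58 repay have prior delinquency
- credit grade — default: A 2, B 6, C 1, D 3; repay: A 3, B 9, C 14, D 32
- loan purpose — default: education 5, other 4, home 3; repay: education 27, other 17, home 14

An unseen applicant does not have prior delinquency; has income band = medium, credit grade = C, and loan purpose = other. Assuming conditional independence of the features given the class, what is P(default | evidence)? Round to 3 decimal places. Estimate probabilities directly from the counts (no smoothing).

default: (12/70) × (6/12) × (2/12) × (1/12) × (4/12) ≈ 0.000396825
repay: (58/70) × (29/58) × (22/58) × (14/58) × (17/58) ≈ 0.0111177
P(default | x) = 0.000396825 / 0.011514525 ≈ 0.034

0.034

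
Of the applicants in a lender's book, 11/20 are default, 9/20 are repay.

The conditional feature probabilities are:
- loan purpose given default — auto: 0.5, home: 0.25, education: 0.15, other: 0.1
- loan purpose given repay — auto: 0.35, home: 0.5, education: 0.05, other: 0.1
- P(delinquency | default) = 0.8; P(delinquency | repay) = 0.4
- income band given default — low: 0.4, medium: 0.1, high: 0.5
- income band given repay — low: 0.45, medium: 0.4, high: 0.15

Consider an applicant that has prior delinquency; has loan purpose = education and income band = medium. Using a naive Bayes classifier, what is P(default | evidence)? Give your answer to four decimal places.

default: 0.55 × 0.15 × 0.8 × 0.1 = 0.0066
repay: 0.45 × 0.05 × 0.4 × 0.4 = 0.0036
P(default | x) = 0.0066 / 0.0102 ≈ 0.6471

0.6471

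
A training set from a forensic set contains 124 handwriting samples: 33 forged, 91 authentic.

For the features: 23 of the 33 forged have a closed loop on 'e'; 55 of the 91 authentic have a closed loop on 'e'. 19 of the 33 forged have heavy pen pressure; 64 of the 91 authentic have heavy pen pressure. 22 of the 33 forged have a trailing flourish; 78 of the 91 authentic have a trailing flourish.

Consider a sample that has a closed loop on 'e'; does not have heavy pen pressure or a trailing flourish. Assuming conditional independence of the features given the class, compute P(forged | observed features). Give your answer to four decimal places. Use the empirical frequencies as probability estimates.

forged: (33/124) × (23/33) × (14/33) × (11/33) ≈ 0.02623
authentic: (91/124) × (55/91) × (27/91) × (13/91) ≈ 0.0188003
P(forged | x) = 0.02623 / 0.0450303 ≈ 0.5825

0.5825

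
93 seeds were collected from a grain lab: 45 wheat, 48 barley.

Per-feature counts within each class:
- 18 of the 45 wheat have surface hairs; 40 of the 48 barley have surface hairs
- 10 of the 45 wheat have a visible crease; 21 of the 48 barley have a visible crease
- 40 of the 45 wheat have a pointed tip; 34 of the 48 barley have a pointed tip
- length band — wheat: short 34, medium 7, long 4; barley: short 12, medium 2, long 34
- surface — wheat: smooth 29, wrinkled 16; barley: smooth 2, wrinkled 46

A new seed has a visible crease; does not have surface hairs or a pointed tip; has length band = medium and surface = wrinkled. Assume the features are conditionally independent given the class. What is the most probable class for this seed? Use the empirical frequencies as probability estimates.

wheat: (45/93) × (27/45) × (10/45) × (5/45) × (7/45) × (16/45) ≈ 0.000396478
barley: (48/93) × (8/48) × (21/48) × (14/48) × (2/48) × (46/48) ≈ 0.000438306
Highest score → barley.

barley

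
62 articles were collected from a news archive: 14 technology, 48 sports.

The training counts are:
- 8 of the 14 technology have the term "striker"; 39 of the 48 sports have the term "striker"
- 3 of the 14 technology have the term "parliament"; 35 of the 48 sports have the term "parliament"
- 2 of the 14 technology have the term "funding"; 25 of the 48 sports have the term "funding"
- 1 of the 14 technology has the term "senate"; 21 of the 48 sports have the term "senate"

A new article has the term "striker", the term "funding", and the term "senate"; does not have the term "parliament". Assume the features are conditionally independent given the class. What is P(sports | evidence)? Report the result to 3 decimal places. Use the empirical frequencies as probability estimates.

technology: (14/62) × (8/14) × (11/14) × (2/14) × (1/14) ≈ 0.00103452
sports: (48/62) × (39/48) × (13/48) × (25/48) × (21/48) ≈ 0.0388197
P(sports | x) = 0.0388197 / 0.03985422 ≈ 0.974

0.974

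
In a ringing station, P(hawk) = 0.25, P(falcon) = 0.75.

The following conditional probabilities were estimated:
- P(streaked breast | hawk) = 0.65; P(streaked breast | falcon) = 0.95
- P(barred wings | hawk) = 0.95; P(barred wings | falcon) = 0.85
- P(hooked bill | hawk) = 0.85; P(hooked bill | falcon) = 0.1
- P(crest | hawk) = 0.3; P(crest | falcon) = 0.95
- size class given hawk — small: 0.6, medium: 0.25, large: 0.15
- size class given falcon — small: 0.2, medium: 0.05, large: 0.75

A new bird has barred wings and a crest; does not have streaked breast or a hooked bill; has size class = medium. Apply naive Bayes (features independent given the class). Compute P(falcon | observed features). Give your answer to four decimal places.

0.5930

hawk: 0.25 × (1−0.65) × 0.95 × (1−0.85) × 0.3 × 0.25 = 0.00093515625
falcon: 0.75 × (1−0.95) × 0.85 × (1−0.1) × 0.95 × 0.05 = 0.00136265625
P(falcon | x) = 0.00136265625 / 0.0022978125 ≈ 0.5930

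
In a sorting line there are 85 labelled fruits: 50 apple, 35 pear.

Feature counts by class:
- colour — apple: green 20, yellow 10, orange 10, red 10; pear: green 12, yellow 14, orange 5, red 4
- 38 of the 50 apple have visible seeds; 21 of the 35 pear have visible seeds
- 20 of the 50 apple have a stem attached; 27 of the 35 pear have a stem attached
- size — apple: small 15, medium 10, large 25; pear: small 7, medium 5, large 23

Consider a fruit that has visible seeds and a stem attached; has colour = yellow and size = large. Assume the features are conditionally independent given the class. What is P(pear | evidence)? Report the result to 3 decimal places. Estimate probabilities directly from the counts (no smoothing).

0.737

apple: (50/85) × (10/50) × (38/50) × (20/50) × (25/50) ≈ 0.0178824
pear: (35/85) × (14/35) × (21/35) × (27/35) × (23/35) ≈ 0.0500975
P(pear | x) = 0.0500975 / 0.0679799 ≈ 0.737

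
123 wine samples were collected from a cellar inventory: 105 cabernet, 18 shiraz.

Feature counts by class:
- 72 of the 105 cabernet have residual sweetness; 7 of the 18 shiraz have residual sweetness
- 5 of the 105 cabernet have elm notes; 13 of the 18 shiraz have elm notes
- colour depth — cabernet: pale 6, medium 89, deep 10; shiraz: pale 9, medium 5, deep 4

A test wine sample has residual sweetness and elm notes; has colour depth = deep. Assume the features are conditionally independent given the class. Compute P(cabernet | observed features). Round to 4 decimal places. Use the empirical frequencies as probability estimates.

0.2252

cabernet: (105/123) × (72/105) × (5/105) × (10/105) ≈ 0.00265472
shiraz: (18/123) × (7/18) × (13/18) × (4/18) ≈ 0.0091338
P(cabernet | x) = 0.00265472 / 0.01178852 ≈ 0.2252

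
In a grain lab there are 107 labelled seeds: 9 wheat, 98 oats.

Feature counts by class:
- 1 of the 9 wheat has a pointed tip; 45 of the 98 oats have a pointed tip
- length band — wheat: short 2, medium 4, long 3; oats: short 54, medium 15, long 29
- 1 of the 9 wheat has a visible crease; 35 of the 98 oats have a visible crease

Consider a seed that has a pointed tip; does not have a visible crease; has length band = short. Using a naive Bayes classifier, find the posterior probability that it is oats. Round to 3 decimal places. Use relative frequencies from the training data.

wheat: (9/107) × (1/9) × (2/9) × (8/9) ≈ 0.00184608
oats: (98/107) × (45/98) × (54/98) × (63/98) ≈ 0.148974
P(oats | x) = 0.148974 / 0.15082008 ≈ 0.988

0.988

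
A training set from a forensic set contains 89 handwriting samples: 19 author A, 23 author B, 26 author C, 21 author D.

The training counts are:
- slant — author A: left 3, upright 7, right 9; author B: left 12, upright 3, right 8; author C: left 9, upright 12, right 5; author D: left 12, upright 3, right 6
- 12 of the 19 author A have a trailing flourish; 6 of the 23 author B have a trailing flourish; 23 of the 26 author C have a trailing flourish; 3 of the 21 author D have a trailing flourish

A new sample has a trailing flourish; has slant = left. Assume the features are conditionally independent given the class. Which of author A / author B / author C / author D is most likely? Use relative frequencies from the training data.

author A: (19/89) × (3/19) × (12/19) ≈ 0.0212892
author B: (23/89) × (12/23) × (6/23) ≈ 0.0351734
author C: (26/89) × (9/26) × (23/26) ≈ 0.0894555
author D: (21/89) × (12/21) × (3/21) ≈ 0.0192616
Highest score → author C.

author C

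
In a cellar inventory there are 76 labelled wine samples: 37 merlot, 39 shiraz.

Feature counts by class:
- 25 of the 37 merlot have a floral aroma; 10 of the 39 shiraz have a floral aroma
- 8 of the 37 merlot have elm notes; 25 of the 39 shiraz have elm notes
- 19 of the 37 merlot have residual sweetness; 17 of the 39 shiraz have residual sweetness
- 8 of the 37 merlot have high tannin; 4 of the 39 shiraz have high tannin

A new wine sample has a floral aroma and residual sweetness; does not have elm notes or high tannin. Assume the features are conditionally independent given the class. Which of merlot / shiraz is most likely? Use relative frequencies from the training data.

merlot

merlot: (37/76) × (25/37) × (29/37) × (19/37) × (29/37) ≈ 0.10377
shiraz: (39/76) × (10/39) × (14/39) × (17/39) × (35/39) ≈ 0.0184773
Highest score → merlot.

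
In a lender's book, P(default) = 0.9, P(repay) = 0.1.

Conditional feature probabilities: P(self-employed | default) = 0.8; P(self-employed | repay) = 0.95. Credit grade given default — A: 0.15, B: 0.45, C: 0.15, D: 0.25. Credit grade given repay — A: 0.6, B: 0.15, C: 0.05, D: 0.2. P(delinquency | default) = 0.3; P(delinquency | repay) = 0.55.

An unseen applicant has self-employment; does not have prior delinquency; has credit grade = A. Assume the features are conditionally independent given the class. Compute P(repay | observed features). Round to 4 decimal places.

default: 0.9 × 0.8 × 0.15 × (1−0.3) = 0.0756
repay: 0.1 × 0.95 × 0.6 × (1−0.55) = 0.02565
P(repay | x) = 0.02565 / 0.10125 ≈ 0.2533

0.2533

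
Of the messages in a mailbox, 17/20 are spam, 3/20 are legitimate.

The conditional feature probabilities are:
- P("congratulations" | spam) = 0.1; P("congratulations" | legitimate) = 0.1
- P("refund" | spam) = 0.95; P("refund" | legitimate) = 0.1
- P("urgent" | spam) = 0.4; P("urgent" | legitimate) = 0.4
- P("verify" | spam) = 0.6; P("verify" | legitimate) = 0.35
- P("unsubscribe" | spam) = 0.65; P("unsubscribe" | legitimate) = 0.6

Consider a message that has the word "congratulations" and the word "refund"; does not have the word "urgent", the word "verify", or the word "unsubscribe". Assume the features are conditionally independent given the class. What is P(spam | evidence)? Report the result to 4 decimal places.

0.9667

spam: 0.85 × 0.1 × 0.95 × (1−0.4) × (1−0.6) × (1−0.65) = 0.006783
legitimate: 0.15 × 0.1 × 0.1 × (1−0.4) × (1−0.35) × (1−0.6) = 0.000234
P(spam | x) = 0.006783 / 0.007017 ≈ 0.9667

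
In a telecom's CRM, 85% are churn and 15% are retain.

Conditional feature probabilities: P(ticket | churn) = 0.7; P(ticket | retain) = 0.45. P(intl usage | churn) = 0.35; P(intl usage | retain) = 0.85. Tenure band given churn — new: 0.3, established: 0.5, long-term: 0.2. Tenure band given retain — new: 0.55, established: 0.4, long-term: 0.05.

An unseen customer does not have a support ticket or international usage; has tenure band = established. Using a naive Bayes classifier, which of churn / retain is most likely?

churn: 0.85 × (1−0.7) × (1−0.35) × 0.5 = 0.082875
retain: 0.15 × (1−0.45) × (1−0.85) × 0.4 = 0.00495
Highest score → churn.

churn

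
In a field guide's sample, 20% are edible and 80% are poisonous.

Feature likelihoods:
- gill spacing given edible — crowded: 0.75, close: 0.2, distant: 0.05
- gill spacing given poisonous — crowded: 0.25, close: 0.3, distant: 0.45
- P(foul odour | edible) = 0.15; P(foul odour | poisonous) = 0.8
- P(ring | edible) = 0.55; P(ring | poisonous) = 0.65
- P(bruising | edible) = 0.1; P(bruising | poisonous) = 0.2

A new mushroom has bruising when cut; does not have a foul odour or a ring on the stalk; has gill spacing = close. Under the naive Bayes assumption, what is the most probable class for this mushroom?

poisonous

edible: 0.2 × 0.2 × (1−0.15) × (1−0.55) × 0.1 = 0.00153
poisonous: 0.8 × 0.3 × (1−0.8) × (1−0.65) × 0.2 = 0.00336
Highest score → poisonous.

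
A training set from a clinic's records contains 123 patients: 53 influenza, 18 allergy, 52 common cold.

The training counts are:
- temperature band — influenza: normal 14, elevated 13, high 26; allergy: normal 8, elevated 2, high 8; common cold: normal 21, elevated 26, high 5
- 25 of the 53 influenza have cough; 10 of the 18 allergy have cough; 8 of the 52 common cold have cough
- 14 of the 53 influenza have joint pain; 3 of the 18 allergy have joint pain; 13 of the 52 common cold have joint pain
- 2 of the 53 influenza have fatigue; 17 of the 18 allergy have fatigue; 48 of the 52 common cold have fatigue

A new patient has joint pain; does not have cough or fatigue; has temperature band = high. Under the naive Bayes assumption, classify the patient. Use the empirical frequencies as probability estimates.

influenza

influenza: (53/123) × (26/53) × (28/53) × (14/53) × (51/53) ≈ 0.0283855
allergy: (18/123) × (8/18) × (8/18) × (3/18) × (1/18) ≈ 0.000267657
common cold: (52/123) × (5/52) × (44/52) × (13/52) × (4/52) ≈ 0.000661471
Highest score → influenza.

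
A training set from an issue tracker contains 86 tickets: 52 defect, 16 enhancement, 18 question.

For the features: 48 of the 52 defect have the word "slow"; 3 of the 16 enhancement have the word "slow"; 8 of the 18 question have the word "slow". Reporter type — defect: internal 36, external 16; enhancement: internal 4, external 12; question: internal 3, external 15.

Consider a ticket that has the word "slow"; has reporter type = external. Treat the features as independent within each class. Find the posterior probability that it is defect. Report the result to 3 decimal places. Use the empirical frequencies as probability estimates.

defect: (52/86) × (48/52) × (16/52) ≈ 0.171735
enhancement: (16/86) × (3/16) × (12/16) ≈ 0.0261628
question: (18/86) × (8/18) × (15/18) ≈ 0.0775194
P(defect | x) = 0.171735 / 0.2754172 ≈ 0.624

0.624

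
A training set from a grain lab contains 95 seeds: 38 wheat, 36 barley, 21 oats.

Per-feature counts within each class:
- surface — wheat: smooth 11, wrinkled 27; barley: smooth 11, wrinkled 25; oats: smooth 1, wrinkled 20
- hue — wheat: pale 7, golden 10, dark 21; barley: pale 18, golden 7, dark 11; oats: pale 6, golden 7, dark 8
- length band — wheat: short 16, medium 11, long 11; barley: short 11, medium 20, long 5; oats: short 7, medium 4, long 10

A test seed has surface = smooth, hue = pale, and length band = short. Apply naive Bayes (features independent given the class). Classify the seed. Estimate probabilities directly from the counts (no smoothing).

barley

wheat: (38/95) × (11/38) × (7/38) × (16/38) ≈ 0.0089809
barley: (36/95) × (11/36) × (18/36) × (11/36) ≈ 0.0176901
oats: (21/95) × (1/21) × (6/21) × (7/21) ≈ 0.00100251
Highest score → barley.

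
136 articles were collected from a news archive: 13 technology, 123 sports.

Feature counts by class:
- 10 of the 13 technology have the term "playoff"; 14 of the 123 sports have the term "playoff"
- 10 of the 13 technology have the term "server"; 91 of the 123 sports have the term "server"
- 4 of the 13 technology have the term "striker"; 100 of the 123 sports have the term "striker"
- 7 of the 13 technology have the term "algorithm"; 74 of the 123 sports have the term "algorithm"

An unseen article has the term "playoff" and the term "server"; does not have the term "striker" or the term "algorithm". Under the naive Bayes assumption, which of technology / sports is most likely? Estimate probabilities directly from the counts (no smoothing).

technology: (13/136) × (10/13) × (10/13) × (9/13) × (6/13) ≈ 0.0180728
sports: (123/136) × (14/123) × (91/123) × (23/123) × (49/123) ≈ 0.00567334
Highest score → technology.

technology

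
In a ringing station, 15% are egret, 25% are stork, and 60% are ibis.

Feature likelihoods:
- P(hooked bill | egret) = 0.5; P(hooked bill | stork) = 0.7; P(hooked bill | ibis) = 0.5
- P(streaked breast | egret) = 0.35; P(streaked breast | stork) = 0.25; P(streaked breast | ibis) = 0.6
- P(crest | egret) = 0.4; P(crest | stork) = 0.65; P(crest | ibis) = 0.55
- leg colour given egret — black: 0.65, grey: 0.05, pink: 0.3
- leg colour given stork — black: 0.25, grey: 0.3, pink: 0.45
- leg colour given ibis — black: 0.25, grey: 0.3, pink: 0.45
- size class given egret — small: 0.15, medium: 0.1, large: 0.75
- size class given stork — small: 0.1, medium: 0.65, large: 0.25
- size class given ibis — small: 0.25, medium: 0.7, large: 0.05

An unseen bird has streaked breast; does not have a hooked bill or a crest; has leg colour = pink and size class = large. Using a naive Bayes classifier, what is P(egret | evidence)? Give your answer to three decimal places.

egret: 0.15 × (1−0.5) × 0.35 × (1−0.4) × 0.3 × 0.75 = 0.00354375
stork: 0.25 × (1−0.7) × 0.25 × (1−0.65) × 0.45 × 0.25 = 0.00073828125
ibis: 0.6 × (1−0.5) × 0.6 × (1−0.55) × 0.45 × 0.05 = 0.0018225
P(egret | x) = 0.00354375 / 0.00610453125 ≈ 0.581

0.581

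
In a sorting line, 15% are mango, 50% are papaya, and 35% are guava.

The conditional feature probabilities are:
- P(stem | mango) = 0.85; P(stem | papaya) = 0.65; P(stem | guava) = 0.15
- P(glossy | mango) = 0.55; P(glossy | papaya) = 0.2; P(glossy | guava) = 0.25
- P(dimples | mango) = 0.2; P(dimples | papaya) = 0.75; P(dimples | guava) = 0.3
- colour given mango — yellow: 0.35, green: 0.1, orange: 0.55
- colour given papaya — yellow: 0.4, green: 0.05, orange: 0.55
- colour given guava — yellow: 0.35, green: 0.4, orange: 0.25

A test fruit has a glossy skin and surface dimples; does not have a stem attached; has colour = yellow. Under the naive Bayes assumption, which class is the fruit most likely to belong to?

mango: 0.15 × (1−0.85) × 0.55 × 0.2 × 0.35 = 0.00086625
papaya: 0.5 × (1−0.65) × 0.2 × 0.75 × 0.4 = 0.0105
guava: 0.35 × (1−0.15) × 0.25 × 0.3 × 0.35 = 0.007809375
Highest score → papaya.

papaya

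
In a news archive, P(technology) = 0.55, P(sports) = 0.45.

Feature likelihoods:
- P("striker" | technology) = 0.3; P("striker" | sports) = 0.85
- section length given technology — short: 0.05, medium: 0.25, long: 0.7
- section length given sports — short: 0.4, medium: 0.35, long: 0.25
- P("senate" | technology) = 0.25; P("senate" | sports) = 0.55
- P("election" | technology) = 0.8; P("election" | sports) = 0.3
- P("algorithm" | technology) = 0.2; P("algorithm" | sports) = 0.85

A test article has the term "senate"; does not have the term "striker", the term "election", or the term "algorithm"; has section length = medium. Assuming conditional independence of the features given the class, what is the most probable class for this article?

technology: 0.55 × (1−0.3) × 0.25 × 0.25 × (1−0.8) × (1−0.2) = 0.00385
sports: 0.45 × (1−0.85) × 0.35 × 0.55 × (1−0.3) × (1−0.85) = 0.00136434375
Highest score → technology.

technology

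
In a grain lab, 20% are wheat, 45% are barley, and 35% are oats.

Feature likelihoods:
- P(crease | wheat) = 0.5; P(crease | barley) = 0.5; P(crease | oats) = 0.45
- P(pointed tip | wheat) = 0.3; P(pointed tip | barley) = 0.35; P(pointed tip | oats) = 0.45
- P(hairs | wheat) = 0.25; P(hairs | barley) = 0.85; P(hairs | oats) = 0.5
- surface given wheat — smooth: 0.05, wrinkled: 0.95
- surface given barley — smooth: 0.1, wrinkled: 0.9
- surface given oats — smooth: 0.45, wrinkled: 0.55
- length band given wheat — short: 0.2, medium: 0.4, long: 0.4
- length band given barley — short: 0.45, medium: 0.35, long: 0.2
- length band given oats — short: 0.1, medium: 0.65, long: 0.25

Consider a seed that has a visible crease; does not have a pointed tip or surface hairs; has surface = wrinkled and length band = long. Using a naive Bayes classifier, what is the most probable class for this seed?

wheat: 0.2 × 0.5 × (1−0.3) × (1−0.25) × 0.95 × 0.4 = 0.01995
barley: 0.45 × 0.5 × (1−0.35) × (1−0.85) × 0.9 × 0.2 = 0.00394875
oats: 0.35 × 0.45 × (1−0.45) × (1−0.5) × 0.55 × 0.25 = 0.00595546875
Highest score → wheat.

wheat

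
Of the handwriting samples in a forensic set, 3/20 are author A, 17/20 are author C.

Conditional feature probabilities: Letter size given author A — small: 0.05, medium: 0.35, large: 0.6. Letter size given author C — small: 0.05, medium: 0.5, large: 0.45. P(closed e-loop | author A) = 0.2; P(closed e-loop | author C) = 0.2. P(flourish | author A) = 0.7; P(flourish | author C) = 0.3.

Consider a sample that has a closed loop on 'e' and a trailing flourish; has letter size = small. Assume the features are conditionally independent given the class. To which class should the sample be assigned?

author A: 0.15 × 0.05 × 0.2 × 0.7 = 0.00105
author C: 0.85 × 0.05 × 0.2 × 0.3 = 0.00255
Highest score → author C.

author C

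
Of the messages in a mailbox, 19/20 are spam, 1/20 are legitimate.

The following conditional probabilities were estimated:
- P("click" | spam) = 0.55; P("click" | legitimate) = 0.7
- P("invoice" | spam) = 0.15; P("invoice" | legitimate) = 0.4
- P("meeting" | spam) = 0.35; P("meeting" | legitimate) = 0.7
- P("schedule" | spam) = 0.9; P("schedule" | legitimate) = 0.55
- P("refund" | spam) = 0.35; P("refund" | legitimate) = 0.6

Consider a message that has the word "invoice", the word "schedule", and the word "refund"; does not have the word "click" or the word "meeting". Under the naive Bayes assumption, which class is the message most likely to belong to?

spam

spam: 0.95 × (1−0.55) × 0.15 × (1−0.35) × 0.9 × 0.35 = 0.01312959375
legitimate: 0.05 × (1−0.7) × 0.4 × (1−0.7) × 0.55 × 0.6 = 0.000594
Highest score → spam.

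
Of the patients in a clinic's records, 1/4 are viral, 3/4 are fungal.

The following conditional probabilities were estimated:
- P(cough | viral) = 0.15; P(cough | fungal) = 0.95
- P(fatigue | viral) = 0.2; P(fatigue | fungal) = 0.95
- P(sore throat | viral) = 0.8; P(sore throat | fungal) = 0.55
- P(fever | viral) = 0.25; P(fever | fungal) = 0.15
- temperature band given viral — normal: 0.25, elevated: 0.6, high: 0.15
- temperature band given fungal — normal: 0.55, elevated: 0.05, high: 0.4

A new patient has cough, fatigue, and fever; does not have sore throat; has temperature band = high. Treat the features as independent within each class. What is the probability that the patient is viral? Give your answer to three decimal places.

0.003

viral: 0.25 × 0.15 × 0.2 × (1−0.8) × 0.25 × 0.15 = 0.00005625
fungal: 0.75 × 0.95 × 0.95 × (1−0.55) × 0.15 × 0.4 = 0.018275625
P(viral | x) = 0.00005625 / 0.018331875 ≈ 0.003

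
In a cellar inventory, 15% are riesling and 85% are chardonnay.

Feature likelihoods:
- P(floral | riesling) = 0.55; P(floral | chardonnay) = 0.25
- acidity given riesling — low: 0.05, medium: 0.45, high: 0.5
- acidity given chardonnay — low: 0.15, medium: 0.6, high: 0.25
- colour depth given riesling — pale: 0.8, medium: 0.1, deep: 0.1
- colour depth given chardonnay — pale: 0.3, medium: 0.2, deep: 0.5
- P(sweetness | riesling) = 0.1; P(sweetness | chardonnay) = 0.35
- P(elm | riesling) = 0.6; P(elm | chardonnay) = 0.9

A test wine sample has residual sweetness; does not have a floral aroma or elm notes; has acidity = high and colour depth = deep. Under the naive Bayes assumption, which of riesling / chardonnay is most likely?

riesling: 0.15 × (1−0.55) × 0.5 × 0.1 × 0.1 × (1−0.6) = 0.000135
chardonnay: 0.85 × (1−0.25) × 0.25 × 0.5 × 0.35 × (1−0.9) = 0.0027890625
Highest score → chardonnay.

chardonnay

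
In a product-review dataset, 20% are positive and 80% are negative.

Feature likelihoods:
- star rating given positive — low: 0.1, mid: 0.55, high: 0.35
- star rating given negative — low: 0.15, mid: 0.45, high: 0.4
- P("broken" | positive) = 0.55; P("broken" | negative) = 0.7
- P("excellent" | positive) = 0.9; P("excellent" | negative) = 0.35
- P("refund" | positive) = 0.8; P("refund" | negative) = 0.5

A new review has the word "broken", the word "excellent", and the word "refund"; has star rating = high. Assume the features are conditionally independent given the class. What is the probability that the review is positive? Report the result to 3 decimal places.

0.414

positive: 0.2 × 0.35 × 0.55 × 0.9 × 0.8 = 0.02772
negative: 0.8 × 0.4 × 0.7 × 0.35 × 0.5 = 0.0392
P(positive | x) = 0.02772 / 0.06692 ≈ 0.414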